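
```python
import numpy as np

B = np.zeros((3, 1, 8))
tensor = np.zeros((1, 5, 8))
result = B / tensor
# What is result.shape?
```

(3, 5, 8)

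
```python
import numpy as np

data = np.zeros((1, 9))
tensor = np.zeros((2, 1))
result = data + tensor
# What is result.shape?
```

(2, 9)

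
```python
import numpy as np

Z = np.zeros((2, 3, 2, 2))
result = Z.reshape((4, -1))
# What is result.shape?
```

(4, 6)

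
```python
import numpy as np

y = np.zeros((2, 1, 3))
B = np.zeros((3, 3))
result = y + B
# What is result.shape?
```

(2, 3, 3)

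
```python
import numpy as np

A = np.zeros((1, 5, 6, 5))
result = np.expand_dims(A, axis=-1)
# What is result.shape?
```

(1, 5, 6, 5, 1)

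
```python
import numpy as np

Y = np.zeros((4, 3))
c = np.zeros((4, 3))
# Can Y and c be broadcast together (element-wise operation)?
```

Yes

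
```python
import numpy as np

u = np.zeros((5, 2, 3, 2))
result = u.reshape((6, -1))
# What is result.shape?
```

(6, 10)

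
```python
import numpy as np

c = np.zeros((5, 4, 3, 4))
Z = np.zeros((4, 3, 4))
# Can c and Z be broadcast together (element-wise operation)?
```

Yes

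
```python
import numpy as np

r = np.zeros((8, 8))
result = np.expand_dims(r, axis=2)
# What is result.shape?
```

(8, 8, 1)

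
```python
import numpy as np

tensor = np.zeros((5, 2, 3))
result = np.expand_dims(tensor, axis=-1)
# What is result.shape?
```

(5, 2, 3, 1)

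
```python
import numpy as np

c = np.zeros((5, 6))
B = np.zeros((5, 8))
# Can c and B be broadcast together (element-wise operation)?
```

No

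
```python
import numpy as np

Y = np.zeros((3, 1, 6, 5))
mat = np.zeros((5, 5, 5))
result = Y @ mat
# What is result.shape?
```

(3, 5, 6, 5)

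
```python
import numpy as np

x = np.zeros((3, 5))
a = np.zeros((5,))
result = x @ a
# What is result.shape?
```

(3,)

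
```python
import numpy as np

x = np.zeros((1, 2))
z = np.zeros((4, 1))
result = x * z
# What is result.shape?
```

(4, 2)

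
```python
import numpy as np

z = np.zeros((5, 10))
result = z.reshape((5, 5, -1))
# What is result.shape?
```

(5, 5, 2)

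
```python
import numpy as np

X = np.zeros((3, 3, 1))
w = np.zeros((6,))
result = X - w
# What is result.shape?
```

(3, 3, 6)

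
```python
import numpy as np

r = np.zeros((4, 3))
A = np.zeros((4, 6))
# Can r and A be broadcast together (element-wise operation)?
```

No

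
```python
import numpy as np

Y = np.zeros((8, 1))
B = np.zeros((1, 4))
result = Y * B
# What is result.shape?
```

(8, 4)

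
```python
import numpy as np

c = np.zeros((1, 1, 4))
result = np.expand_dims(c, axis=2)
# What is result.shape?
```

(1, 1, 1, 4)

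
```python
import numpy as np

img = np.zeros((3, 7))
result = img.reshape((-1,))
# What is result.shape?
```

(21,)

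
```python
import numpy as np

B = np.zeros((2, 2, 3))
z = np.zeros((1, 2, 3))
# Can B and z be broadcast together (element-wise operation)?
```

Yes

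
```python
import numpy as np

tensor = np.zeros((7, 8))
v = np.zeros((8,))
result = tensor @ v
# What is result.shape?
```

(7,)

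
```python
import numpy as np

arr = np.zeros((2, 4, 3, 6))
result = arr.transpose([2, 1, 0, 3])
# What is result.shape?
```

(3, 4, 2, 6)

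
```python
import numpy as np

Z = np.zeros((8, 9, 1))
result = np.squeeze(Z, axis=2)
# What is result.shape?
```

(8, 9)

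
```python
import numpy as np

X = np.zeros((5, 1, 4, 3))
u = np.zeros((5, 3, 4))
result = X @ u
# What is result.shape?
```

(5, 5, 4, 4)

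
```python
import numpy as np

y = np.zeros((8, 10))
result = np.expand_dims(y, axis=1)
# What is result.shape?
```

(8, 1, 10)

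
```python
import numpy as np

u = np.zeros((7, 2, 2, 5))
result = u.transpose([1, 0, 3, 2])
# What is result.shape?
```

(2, 7, 5, 2)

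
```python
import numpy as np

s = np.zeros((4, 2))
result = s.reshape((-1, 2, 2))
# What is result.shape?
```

(2, 2, 2)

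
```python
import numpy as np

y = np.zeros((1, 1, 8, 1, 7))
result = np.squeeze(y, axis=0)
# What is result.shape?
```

(1, 8, 1, 7)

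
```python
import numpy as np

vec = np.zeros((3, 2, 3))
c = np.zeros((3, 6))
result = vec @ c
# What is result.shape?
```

(3, 2, 6)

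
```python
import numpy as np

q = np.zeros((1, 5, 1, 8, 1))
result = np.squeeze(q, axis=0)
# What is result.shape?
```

(5, 1, 8, 1)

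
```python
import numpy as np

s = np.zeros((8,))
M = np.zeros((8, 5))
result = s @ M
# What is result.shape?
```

(5,)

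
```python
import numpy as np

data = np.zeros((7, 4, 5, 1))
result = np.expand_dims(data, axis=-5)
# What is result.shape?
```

(1, 7, 4, 5, 1)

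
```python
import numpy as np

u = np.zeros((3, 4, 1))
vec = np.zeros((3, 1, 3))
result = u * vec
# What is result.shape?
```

(3, 4, 3)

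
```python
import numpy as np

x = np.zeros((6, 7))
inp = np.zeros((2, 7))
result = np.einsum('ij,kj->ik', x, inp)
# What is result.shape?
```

(6, 2)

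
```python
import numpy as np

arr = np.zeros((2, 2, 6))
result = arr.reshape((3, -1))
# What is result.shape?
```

(3, 8)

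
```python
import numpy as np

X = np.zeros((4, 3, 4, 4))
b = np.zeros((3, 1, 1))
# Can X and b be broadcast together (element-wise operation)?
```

Yes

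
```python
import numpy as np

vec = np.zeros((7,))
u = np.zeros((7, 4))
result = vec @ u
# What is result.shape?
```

(4,)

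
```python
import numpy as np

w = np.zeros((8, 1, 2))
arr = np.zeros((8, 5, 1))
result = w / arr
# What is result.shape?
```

(8, 5, 2)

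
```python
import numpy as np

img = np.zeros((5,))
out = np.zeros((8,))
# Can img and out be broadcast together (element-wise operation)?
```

No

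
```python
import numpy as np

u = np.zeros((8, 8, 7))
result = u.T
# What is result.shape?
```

(7, 8, 8)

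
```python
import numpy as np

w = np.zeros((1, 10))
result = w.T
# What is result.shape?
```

(10, 1)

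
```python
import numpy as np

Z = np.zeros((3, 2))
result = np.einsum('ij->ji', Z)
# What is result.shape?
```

(2, 3)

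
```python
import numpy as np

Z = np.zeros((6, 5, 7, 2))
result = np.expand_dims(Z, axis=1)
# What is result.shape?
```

(6, 1, 5, 7, 2)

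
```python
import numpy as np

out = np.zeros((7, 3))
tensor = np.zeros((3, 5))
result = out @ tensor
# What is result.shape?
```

(7, 5)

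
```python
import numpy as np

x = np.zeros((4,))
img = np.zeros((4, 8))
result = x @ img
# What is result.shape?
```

(8,)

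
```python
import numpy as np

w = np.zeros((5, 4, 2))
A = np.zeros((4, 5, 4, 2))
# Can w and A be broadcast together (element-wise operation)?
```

Yes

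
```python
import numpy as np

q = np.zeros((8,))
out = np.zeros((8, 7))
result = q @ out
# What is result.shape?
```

(7,)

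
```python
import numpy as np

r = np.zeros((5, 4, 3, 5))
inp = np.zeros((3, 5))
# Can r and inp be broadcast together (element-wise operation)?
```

Yes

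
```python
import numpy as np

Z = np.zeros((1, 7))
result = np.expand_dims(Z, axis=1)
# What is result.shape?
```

(1, 1, 7)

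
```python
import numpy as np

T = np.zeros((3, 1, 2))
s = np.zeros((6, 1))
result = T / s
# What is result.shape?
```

(3, 6, 2)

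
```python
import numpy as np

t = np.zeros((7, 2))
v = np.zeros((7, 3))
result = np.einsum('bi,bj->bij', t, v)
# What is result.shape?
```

(7, 2, 3)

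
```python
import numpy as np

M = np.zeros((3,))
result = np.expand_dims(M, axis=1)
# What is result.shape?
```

(3, 1)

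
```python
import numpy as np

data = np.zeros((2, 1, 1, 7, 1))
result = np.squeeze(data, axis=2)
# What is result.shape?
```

(2, 1, 7, 1)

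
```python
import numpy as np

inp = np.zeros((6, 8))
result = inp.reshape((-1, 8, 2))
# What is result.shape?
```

(3, 8, 2)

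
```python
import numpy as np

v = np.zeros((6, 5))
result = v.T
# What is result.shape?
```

(5, 6)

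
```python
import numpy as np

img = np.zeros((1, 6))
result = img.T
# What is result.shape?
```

(6, 1)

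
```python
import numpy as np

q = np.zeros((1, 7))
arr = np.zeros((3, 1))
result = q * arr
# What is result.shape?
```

(3, 7)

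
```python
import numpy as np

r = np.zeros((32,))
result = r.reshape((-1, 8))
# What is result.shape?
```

(4, 8)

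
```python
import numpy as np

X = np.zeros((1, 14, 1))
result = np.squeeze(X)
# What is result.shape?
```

(14,)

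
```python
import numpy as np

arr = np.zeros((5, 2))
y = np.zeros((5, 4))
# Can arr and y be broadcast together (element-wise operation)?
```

No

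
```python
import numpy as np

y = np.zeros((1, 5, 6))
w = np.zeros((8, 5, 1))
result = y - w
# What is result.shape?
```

(8, 5, 6)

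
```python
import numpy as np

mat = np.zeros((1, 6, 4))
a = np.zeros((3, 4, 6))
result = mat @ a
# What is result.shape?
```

(3, 6, 6)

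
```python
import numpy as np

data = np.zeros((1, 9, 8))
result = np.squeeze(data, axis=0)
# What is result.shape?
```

(9, 8)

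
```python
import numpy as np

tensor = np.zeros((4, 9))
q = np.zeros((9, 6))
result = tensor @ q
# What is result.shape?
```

(4, 6)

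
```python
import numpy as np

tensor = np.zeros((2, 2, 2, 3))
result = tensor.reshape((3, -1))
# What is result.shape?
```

(3, 8)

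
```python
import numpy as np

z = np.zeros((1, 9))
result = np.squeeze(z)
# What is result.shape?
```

(9,)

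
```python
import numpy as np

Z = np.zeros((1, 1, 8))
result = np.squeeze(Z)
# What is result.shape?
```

(8,)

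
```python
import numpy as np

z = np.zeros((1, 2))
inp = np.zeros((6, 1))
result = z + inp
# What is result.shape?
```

(6, 2)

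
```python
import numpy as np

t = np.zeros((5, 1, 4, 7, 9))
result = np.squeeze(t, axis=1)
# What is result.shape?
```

(5, 4, 7, 9)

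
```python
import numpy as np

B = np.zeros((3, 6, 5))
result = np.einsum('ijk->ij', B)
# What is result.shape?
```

(3, 6)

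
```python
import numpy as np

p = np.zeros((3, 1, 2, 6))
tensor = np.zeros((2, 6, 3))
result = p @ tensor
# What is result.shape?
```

(3, 2, 2, 3)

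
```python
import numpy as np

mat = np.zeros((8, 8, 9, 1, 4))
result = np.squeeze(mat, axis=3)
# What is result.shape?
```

(8, 8, 9, 4)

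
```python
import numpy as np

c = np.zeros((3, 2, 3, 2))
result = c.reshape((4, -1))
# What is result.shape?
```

(4, 9)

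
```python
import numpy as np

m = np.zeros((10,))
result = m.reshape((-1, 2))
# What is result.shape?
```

(5, 2)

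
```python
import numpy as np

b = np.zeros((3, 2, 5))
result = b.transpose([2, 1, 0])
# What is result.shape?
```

(5, 2, 3)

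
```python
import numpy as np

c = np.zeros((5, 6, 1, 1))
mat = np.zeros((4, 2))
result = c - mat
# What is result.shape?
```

(5, 6, 4, 2)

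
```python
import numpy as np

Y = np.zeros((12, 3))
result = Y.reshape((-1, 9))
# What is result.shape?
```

(4, 9)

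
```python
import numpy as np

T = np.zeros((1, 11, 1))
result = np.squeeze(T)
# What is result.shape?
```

(11,)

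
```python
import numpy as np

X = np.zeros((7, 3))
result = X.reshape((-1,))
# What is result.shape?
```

(21,)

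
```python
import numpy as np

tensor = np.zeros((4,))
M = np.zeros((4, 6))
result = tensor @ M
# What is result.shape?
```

(6,)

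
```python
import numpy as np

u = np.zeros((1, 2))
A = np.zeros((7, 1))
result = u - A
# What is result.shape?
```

(7, 2)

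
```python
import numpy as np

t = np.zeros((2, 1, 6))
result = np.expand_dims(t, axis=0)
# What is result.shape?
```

(1, 2, 1, 6)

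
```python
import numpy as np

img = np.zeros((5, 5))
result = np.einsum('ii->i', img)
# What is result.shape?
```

(5,)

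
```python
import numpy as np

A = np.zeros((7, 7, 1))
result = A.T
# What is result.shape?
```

(1, 7, 7)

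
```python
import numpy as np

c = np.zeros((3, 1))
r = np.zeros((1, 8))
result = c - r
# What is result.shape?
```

(3, 8)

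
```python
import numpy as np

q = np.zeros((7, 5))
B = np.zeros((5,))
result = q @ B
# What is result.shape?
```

(7,)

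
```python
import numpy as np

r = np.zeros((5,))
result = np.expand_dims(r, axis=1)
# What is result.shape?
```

(5, 1)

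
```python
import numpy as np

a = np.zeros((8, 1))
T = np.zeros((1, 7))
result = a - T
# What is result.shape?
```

(8, 7)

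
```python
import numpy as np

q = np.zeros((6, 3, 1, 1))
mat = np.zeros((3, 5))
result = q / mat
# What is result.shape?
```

(6, 3, 3, 5)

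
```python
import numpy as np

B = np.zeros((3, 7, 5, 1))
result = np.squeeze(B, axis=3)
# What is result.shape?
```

(3, 7, 5)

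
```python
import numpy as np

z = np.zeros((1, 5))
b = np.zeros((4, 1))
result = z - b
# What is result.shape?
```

(4, 5)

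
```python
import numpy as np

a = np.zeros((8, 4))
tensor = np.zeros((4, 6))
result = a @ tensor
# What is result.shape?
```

(8, 6)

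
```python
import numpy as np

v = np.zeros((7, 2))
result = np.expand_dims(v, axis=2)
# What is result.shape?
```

(7, 2, 1)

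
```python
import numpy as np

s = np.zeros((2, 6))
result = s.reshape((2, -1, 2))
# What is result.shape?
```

(2, 3, 2)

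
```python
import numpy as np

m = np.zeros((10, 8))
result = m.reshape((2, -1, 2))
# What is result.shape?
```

(2, 20, 2)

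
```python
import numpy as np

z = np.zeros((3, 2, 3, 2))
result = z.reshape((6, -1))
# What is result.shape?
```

(6, 6)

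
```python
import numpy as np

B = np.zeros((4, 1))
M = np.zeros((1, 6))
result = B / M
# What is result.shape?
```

(4, 6)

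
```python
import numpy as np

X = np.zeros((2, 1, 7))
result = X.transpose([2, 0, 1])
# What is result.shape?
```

(7, 2, 1)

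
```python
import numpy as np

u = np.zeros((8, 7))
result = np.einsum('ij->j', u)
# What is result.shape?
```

(7,)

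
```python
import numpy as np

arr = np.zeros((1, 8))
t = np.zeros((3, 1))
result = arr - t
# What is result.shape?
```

(3, 8)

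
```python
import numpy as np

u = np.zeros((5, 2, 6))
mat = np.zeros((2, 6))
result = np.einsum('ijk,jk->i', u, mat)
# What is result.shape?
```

(5,)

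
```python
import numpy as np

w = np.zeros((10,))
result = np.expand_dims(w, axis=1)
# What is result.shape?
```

(10, 1)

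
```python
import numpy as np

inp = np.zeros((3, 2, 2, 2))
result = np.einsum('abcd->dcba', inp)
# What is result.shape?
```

(2, 2, 2, 3)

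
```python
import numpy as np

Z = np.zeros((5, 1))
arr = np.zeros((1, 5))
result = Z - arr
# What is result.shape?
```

(5, 5)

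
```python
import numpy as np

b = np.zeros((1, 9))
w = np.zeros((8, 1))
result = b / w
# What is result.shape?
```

(8, 9)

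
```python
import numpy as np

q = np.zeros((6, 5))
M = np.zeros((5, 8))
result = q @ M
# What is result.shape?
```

(6, 8)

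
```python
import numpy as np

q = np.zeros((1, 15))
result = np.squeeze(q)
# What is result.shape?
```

(15,)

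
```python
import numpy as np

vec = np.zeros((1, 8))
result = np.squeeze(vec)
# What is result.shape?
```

(8,)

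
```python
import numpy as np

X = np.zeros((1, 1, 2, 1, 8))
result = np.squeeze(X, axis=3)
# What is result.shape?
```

(1, 1, 2, 8)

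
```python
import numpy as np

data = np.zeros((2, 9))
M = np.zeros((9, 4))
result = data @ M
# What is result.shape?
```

(2, 4)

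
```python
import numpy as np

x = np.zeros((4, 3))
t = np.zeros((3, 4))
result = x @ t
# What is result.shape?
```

(4, 4)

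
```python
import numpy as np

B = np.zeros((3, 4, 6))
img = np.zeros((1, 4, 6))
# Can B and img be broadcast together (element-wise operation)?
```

Yes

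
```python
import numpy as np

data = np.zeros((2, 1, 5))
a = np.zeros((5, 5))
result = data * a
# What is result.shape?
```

(2, 5, 5)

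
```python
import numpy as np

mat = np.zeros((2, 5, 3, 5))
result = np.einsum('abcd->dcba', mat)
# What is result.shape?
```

(5, 3, 5, 2)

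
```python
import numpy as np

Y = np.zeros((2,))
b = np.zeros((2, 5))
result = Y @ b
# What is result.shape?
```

(5,)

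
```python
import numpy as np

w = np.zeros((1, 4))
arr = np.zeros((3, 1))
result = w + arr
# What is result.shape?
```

(3, 4)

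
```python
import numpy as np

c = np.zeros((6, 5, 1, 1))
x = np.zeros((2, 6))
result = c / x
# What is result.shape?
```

(6, 5, 2, 6)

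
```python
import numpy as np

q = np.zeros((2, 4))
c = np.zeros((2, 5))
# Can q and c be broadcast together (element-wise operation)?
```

No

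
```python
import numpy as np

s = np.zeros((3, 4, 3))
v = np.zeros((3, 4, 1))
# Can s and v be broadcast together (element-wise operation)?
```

Yes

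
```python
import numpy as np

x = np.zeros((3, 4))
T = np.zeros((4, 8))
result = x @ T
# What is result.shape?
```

(3, 8)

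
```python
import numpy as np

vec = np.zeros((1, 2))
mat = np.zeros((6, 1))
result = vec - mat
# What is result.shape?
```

(6, 2)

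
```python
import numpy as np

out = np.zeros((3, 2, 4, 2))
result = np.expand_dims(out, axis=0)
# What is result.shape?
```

(1, 3, 2, 4, 2)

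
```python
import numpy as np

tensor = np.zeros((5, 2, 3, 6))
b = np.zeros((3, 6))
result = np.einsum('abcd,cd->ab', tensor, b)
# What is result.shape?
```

(5, 2)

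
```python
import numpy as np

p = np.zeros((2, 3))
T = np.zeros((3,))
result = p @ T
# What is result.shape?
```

(2,)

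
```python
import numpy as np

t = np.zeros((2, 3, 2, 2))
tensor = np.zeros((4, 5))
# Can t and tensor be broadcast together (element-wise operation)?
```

No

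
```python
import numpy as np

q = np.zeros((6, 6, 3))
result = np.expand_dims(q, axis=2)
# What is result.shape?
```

(6, 6, 1, 3)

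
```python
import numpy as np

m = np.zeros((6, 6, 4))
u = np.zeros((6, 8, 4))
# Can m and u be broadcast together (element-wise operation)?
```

No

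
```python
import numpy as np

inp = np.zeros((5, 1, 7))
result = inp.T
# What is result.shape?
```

(7, 1, 5)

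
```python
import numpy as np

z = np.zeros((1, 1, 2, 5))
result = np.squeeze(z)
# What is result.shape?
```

(2, 5)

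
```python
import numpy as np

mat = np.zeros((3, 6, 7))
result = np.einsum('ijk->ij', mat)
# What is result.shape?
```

(3, 6)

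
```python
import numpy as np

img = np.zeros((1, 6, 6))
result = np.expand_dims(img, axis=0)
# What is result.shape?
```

(1, 1, 6, 6)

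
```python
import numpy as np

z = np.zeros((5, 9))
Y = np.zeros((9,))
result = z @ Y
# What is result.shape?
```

(5,)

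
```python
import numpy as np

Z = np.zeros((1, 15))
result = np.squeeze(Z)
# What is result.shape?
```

(15,)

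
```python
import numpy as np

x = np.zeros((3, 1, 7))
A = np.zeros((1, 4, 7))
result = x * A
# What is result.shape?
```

(3, 4, 7)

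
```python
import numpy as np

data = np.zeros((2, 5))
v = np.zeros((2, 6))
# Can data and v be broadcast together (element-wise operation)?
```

No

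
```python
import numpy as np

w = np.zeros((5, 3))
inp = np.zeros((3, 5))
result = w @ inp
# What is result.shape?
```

(5, 5)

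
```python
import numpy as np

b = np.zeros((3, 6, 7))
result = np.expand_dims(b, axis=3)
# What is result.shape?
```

(3, 6, 7, 1)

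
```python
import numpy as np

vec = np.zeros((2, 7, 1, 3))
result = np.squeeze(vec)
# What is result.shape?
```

(2, 7, 3)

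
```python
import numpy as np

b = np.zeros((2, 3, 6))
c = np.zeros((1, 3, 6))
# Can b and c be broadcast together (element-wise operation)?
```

Yes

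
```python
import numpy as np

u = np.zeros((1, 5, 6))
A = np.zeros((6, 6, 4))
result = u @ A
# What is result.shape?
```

(6, 5, 4)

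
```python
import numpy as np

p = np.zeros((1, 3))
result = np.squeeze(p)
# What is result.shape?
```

(3,)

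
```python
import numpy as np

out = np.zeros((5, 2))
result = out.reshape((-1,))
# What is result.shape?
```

(10,)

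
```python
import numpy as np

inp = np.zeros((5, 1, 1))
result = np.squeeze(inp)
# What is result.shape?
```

(5,)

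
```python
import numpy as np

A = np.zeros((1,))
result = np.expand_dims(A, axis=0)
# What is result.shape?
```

(1, 1)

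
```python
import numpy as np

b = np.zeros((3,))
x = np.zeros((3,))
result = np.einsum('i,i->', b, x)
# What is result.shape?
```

()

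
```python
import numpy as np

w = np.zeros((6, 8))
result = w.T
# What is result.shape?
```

(8, 6)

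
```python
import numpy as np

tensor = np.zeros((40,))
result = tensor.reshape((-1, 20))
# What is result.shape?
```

(2, 20)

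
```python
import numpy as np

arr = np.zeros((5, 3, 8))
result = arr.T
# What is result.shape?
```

(8, 3, 5)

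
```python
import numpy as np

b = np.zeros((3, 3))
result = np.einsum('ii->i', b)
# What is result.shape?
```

(3,)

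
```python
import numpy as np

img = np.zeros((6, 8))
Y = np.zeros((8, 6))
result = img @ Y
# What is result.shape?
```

(6, 6)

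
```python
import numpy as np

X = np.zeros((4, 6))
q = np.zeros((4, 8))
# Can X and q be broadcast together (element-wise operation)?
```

No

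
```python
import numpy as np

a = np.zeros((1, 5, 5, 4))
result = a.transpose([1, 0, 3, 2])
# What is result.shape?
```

(5, 1, 4, 5)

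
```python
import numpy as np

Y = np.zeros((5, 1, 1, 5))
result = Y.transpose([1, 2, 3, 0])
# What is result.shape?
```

(1, 1, 5, 5)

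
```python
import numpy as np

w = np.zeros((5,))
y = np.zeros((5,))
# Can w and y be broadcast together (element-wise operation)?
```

Yes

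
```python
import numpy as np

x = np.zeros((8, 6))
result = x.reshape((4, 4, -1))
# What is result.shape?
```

(4, 4, 3)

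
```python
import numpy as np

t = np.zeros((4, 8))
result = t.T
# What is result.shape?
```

(8, 4)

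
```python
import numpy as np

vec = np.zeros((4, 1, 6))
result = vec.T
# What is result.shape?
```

(6, 1, 4)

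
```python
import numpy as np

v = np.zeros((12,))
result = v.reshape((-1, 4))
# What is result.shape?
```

(3, 4)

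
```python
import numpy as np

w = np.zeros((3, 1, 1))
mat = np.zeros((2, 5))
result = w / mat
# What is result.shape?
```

(3, 2, 5)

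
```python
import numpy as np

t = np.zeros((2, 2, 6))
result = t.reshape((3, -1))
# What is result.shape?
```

(3, 8)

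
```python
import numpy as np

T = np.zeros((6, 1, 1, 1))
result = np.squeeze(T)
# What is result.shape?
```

(6,)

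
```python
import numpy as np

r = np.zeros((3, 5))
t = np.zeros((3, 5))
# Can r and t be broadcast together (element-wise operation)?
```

Yes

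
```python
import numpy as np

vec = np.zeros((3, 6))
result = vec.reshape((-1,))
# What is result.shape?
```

(18,)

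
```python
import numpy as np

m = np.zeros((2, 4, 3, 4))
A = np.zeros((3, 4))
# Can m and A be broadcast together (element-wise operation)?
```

Yes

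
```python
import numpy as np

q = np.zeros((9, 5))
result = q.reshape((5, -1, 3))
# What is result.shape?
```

(5, 3, 3)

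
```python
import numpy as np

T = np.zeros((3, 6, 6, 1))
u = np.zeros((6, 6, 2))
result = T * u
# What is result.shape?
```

(3, 6, 6, 2)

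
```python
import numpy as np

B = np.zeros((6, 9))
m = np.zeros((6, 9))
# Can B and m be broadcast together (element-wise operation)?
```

Yes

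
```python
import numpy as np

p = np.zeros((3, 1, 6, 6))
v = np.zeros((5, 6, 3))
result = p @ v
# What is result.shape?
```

(3, 5, 6, 3)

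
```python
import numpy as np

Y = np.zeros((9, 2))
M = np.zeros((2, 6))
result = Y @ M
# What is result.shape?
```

(9, 6)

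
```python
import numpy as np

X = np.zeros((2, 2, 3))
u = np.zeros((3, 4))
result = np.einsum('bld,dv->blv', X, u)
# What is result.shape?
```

(2, 2, 4)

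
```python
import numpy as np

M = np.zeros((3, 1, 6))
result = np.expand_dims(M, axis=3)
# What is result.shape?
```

(3, 1, 6, 1)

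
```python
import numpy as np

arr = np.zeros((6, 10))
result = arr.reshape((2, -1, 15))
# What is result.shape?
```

(2, 2, 15)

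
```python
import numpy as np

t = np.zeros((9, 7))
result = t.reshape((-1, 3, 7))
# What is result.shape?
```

(3, 3, 7)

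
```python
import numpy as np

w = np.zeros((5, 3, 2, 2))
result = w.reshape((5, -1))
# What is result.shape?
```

(5, 12)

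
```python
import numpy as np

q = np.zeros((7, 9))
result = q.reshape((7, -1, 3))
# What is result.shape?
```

(7, 3, 3)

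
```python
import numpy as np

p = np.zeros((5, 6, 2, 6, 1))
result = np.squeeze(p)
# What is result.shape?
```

(5, 6, 2, 6)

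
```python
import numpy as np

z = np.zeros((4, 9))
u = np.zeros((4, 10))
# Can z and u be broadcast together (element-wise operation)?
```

No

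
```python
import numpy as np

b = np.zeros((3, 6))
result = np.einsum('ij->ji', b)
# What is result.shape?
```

(6, 3)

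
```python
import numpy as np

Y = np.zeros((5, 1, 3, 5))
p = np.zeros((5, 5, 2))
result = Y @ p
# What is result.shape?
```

(5, 5, 3, 2)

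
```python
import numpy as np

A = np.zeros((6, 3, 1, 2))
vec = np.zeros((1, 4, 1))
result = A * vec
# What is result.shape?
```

(6, 3, 4, 2)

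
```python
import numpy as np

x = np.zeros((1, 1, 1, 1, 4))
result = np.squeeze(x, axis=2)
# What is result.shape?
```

(1, 1, 1, 4)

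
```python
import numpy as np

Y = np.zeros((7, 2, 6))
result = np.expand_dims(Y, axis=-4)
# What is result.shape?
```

(1, 7, 2, 6)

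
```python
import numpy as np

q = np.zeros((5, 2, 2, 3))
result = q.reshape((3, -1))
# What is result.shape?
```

(3, 20)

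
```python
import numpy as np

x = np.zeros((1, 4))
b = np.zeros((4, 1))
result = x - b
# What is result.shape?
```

(4, 4)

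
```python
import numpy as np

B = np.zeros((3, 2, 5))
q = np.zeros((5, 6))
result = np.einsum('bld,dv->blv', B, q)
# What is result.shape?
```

(3, 2, 6)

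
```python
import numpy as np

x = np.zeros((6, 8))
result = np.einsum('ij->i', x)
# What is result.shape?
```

(6,)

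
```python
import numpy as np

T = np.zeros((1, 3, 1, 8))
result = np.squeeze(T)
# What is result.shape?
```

(3, 8)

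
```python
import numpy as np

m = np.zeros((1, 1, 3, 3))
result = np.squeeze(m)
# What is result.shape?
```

(3, 3)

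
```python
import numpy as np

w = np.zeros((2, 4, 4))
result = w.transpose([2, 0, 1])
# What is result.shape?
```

(4, 2, 4)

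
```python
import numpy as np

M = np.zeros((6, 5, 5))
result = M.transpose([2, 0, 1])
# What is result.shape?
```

(5, 6, 5)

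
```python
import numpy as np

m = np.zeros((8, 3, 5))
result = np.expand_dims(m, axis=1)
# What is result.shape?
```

(8, 1, 3, 5)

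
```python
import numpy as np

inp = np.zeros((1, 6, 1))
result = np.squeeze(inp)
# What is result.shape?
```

(6,)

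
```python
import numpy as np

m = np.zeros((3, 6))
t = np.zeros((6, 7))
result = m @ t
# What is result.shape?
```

(3, 7)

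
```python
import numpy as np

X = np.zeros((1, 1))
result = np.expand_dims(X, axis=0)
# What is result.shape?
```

(1, 1, 1)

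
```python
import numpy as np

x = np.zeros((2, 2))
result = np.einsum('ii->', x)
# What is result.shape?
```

()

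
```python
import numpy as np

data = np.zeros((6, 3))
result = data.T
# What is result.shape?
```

(3, 6)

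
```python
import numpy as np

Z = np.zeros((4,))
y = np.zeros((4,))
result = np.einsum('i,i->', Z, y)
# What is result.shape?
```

()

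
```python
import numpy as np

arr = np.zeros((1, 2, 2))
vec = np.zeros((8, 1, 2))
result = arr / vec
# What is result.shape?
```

(8, 2, 2)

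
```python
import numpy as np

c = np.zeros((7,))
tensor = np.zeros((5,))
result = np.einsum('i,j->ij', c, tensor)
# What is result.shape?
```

(7, 5)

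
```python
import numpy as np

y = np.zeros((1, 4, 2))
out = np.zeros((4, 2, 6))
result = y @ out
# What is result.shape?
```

(4, 4, 6)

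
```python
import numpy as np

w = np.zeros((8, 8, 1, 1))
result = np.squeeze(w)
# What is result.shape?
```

(8, 8)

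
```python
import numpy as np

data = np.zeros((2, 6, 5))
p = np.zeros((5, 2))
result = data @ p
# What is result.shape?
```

(2, 6, 2)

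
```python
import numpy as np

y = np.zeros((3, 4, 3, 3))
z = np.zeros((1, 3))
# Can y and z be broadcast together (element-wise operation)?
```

Yes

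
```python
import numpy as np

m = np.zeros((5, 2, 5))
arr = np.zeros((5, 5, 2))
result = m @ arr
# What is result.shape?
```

(5, 2, 2)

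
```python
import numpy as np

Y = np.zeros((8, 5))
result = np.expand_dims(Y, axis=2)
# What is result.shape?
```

(8, 5, 1)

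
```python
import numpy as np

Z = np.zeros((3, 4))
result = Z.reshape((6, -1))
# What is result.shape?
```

(6, 2)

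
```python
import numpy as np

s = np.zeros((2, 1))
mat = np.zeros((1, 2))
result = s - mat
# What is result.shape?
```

(2, 2)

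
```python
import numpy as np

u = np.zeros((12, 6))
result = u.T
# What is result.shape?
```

(6, 12)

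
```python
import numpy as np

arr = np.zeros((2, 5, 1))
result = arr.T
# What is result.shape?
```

(1, 5, 2)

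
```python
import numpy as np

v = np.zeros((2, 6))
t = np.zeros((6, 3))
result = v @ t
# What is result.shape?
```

(2, 3)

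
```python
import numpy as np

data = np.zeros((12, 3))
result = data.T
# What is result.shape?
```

(3, 12)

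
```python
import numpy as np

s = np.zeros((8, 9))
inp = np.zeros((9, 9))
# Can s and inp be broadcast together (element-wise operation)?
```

No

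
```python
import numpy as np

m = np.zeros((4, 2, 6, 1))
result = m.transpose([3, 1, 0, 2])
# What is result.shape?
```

(1, 2, 4, 6)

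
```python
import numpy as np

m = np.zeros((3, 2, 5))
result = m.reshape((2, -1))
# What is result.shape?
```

(2, 15)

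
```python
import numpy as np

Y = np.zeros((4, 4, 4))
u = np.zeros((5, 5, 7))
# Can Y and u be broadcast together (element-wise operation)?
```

No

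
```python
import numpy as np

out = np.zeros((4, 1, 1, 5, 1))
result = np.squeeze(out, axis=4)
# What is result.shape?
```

(4, 1, 1, 5)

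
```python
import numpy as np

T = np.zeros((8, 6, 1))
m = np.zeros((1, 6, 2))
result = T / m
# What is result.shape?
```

(8, 6, 2)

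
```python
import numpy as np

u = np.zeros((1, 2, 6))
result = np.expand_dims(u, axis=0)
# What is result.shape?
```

(1, 1, 2, 6)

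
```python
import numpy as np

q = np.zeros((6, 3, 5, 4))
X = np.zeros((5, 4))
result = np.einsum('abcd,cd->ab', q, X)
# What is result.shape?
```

(6, 3)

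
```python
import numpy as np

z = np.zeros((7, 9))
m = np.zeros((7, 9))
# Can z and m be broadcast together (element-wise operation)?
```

Yes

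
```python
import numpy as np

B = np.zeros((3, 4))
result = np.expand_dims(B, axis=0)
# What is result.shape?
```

(1, 3, 4)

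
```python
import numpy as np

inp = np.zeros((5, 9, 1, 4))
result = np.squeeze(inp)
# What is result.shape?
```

(5, 9, 4)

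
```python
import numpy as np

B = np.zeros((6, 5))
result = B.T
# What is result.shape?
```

(5, 6)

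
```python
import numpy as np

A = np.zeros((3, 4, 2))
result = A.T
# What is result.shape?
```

(2, 4, 3)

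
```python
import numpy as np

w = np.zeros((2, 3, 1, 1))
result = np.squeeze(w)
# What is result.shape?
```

(2, 3)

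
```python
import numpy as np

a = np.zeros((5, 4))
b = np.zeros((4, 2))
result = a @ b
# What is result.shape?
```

(5, 2)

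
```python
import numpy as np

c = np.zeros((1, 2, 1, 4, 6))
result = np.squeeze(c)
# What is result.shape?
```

(2, 4, 6)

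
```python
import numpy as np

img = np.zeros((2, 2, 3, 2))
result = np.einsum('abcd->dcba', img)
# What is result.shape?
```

(2, 3, 2, 2)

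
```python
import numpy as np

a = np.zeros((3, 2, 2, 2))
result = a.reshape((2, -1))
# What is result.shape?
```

(2, 12)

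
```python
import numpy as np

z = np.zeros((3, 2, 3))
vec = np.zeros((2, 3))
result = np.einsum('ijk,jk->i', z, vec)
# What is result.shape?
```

(3,)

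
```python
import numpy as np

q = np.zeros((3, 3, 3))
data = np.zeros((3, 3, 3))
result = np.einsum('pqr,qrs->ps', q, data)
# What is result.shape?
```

(3, 3)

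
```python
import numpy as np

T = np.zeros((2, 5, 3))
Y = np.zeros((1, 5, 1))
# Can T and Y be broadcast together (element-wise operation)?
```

Yes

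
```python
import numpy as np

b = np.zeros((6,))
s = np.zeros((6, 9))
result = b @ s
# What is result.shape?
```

(9,)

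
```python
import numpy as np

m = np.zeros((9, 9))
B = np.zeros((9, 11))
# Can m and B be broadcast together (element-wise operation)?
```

No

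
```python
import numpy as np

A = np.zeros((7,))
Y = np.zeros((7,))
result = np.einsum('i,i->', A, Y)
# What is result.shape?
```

()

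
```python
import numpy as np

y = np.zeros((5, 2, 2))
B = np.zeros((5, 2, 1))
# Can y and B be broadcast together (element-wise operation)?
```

Yes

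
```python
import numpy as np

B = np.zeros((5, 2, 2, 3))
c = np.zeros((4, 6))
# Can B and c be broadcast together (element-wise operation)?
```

No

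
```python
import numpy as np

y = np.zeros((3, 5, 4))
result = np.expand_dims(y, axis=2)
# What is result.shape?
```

(3, 5, 1, 4)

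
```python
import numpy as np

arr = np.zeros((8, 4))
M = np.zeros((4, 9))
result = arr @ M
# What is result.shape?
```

(8, 9)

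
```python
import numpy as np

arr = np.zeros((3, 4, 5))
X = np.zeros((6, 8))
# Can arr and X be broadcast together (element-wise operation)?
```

No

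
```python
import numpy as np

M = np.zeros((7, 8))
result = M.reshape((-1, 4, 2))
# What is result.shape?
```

(7, 4, 2)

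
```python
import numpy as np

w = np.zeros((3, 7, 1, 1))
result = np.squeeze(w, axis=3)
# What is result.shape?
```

(3, 7, 1)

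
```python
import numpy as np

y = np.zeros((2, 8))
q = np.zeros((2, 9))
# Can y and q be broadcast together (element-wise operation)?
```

No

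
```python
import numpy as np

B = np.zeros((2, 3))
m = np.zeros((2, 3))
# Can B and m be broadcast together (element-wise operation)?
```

Yes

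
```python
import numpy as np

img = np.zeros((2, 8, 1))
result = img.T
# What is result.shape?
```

(1, 8, 2)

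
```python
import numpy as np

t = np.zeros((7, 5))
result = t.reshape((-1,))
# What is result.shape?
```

(35,)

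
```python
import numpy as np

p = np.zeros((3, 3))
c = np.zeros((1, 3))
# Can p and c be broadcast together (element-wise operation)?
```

Yes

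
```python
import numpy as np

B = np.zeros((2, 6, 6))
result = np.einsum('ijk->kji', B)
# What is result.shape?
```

(6, 6, 2)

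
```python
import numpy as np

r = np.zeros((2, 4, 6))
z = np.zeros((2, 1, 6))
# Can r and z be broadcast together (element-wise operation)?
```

Yes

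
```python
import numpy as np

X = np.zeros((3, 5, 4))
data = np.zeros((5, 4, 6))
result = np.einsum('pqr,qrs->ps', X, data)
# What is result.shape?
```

(3, 6)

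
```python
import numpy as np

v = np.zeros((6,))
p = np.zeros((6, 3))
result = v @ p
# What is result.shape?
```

(3,)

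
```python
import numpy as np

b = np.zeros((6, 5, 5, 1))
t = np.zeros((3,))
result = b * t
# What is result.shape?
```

(6, 5, 5, 3)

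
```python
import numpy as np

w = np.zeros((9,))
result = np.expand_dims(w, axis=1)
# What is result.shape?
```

(9, 1)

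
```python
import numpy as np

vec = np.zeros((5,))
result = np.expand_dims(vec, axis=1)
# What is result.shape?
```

(5, 1)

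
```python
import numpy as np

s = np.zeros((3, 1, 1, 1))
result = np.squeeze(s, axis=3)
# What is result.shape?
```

(3, 1, 1)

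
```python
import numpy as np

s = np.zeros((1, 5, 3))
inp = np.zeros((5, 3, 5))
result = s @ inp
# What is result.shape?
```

(5, 5, 5)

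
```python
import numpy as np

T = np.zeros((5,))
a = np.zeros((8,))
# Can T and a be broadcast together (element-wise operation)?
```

No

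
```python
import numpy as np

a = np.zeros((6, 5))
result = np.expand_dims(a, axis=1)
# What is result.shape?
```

(6, 1, 5)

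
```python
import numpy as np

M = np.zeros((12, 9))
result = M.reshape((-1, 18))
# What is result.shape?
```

(6, 18)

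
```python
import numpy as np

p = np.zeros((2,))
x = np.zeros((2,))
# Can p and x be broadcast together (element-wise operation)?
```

Yes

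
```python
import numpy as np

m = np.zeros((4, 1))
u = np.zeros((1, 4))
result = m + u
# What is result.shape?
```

(4, 4)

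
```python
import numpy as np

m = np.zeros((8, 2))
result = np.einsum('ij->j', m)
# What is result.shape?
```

(2,)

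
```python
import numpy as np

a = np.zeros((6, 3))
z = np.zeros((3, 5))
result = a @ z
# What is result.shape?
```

(6, 5)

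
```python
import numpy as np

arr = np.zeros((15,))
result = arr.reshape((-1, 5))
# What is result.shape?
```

(3, 5)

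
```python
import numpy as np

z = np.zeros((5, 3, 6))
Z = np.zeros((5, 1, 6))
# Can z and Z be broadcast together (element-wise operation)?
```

Yes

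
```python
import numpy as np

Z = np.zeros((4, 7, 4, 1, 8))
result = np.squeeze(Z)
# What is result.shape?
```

(4, 7, 4, 8)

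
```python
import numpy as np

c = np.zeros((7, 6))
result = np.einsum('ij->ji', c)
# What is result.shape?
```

(6, 7)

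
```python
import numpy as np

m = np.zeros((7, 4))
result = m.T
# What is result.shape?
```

(4, 7)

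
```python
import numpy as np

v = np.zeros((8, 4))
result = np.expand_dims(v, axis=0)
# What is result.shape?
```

(1, 8, 4)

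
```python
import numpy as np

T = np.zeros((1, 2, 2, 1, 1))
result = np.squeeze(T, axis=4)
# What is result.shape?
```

(1, 2, 2, 1)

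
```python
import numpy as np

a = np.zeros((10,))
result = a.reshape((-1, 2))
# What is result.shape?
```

(5, 2)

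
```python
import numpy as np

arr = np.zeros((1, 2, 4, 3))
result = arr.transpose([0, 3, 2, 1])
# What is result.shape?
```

(1, 3, 4, 2)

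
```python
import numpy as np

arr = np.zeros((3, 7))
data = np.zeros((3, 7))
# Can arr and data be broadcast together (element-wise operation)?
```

Yes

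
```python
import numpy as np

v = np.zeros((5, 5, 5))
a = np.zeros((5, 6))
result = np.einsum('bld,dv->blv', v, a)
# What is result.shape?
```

(5, 5, 6)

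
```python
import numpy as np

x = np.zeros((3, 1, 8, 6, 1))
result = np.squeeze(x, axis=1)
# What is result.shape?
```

(3, 8, 6, 1)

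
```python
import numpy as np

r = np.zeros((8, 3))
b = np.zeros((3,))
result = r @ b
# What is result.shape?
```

(8,)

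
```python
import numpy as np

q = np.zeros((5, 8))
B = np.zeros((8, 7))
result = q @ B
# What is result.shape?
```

(5, 7)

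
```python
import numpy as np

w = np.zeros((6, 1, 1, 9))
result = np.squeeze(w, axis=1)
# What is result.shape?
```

(6, 1, 9)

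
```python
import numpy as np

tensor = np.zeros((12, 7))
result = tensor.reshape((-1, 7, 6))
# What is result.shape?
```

(2, 7, 6)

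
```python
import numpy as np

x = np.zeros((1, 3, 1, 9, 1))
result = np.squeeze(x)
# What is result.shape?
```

(3, 9)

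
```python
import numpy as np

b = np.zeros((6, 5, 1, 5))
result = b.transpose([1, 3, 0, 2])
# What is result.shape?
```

(5, 5, 6, 1)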